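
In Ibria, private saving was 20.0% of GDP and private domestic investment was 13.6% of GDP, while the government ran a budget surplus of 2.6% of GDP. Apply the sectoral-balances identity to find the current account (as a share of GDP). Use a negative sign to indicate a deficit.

By the sectoral-balances identity, CA = (S_private - I) + (T - G).
Private balance = 20.0 - 13.6 = 6.4
Government balance (T - G) = 2.6
CA = 6.4 + 2.6 = 9.0

9.0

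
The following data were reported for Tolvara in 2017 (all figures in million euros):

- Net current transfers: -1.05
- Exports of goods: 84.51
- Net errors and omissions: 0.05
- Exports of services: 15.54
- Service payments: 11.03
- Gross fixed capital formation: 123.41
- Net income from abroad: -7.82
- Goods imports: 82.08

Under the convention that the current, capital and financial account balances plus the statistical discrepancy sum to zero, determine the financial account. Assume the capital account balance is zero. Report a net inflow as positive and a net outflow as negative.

1.88

Goods balance = 84.51 - 82.08 = 2.43
Services balance = 15.54 - 11.03 = 4.51
Trade balance (goods + services) = 2.43 + 4.51 = 6.94
Net primary income = -7.82
Net secondary income = -1.05
Current account = 6.94 + (-7.82) + (-1.05) = -1.93
Financial account = -(-1.93 + 0.05) = 1.88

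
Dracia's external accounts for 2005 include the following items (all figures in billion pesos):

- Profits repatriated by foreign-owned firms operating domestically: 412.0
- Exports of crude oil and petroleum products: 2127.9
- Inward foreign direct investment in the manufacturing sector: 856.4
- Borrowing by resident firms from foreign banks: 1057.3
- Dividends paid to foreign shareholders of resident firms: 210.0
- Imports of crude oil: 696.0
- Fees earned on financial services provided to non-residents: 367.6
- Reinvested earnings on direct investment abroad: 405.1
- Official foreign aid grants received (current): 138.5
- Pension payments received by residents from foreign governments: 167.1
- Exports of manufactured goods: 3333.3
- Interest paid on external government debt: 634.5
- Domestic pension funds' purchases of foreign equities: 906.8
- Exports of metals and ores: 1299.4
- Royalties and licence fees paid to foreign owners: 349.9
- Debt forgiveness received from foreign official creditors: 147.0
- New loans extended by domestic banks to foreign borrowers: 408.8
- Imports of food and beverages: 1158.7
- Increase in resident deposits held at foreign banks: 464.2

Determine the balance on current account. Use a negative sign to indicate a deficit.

4377.8

Goods: 3333.3 + 2127.9 - 1158.7 - 696.0 + 1299.4 = 4905.9
Services: 367.6 - 349.9 = 17.7
Primary income: -412.0 + 405.1 - 634.5 - 210.0 = -851.4
Secondary income: 167.1 + 138.5 = 305.6
Current account = 4905.9 + 17.7 + (-851.4) + 305.6 = 4377.8
(Excluded from the current account — financial account: inward foreign direct investment in the manufacturing sector 856.4, borrowing by resident firms from foreign banks 1057.3, domestic pension funds' purchases of foreign equities 906.8, new loans extended by domestic banks to foreign borrowers 408.8, increase in resident deposits held at foreign banks 464.2; capital account: debt forgiveness received from foreign official creditors 147.0.)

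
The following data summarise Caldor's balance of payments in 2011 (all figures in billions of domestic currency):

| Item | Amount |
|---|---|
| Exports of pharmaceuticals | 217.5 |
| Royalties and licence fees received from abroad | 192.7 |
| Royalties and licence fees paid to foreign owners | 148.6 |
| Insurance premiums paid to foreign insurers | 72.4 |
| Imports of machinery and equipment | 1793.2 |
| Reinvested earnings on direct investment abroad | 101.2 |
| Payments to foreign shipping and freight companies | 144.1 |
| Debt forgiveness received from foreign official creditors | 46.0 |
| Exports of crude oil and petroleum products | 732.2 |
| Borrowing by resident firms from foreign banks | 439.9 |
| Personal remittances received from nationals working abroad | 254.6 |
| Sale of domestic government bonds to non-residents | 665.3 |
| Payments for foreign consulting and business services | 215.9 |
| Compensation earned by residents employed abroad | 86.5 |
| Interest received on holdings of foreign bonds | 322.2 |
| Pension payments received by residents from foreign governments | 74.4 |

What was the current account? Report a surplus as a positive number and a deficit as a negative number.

Goods: 217.5 - 1793.2 + 732.2 = -843.5
Services: -148.6 - 215.9 - 144.1 - 72.4 + 192.7 = -388.3
Primary income: 86.5 + 322.2 + 101.2 = 509.9
Secondary income: 74.4 + 254.6 = 329.0
Current account = (-843.5) + (-388.3) + 509.9 + 329.0 = -392.9
(Excluded from the current account — capital account: debt forgiveness received from foreign official creditors 46.0; financial account: borrowing by resident firms from foreign banks 439.9, sale of domestic government bonds to non-residents 665.3.)

-392.9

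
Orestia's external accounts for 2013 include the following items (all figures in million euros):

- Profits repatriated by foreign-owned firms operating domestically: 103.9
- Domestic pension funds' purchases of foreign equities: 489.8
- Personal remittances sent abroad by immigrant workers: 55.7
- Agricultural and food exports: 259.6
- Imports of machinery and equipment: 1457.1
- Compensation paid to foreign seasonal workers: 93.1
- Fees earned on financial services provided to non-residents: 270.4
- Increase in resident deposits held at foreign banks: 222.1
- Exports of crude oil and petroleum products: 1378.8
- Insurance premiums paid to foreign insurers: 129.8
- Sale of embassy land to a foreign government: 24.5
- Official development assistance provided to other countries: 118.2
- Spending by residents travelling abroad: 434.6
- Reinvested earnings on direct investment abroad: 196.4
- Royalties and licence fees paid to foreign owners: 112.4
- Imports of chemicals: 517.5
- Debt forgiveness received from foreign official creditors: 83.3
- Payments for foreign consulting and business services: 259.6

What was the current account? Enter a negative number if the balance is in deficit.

-1176.7

Goods: -517.5 + 1378.8 + 259.6 - 1457.1 = -336.2
Services: -259.6 + 270.4 - 129.8 - 434.6 - 112.4 = -666.0
Primary income: -103.9 + 196.4 - 93.1 = -0.6
Secondary income: -118.2 - 55.7 = -173.9
Current account = (-336.2) + (-666.0) + (-0.6) + (-173.9) = -1176.7
(Excluded from the current account — financial account: domestic pension funds' purchases of foreign equities 489.8, increase in resident deposits held at foreign banks 222.1; capital account: sale of embassy land to a foreign government 24.5, debt forgiveness received from foreign official creditors 83.3.)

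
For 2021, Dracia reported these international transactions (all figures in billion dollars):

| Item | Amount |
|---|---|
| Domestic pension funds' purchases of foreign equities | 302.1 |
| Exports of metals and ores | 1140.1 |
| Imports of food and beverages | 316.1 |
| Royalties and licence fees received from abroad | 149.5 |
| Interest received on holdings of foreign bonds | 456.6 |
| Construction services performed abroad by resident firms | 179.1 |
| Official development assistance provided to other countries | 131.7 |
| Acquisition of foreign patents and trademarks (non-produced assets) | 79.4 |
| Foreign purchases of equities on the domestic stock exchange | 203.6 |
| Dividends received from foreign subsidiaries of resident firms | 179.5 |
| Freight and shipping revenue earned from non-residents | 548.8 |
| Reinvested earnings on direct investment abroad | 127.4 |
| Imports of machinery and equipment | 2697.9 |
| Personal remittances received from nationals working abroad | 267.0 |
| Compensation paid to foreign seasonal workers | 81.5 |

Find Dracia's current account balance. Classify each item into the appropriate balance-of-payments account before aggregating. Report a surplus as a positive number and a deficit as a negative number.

Goods: -316.1 - 2697.9 + 1140.1 = -1873.9
Services: 149.5 + 179.1 + 548.8 = 877.4
Primary income: 127.4 + 456.6 + 179.5 - 81.5 = 682.0
Secondary income: -131.7 + 267.0 = 135.3
Current account = (-1873.9) + 877.4 + 682.0 + 135.3 = -179.2
(Excluded from the current account — financial account: domestic pension funds' purchases of foreign equities 302.1, foreign purchases of equities on the domestic stock exchange 203.6; capital account: acquisition of foreign patents and trademarks (non-produced assets) 79.4.)

-179.2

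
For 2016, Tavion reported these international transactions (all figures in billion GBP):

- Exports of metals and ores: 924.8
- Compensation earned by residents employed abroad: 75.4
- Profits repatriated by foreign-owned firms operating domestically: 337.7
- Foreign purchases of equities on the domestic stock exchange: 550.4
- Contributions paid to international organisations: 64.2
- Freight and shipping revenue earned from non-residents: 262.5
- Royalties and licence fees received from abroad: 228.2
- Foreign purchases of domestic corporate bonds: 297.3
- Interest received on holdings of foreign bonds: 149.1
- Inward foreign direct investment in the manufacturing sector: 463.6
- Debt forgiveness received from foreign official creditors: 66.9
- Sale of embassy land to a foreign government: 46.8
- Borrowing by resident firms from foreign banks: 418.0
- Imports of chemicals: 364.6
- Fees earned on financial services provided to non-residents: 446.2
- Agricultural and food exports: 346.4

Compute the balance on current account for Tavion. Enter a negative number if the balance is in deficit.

1666.1

Goods: -364.6 + 924.8 + 346.4 = 906.6
Services: 228.2 + 446.2 + 262.5 = 936.9
Primary income: -337.7 + 75.4 + 149.1 = -113.2
Secondary income: -64.2
Current account = 906.6 + 936.9 + (-113.2) + (-64.2) = 1666.1
(Excluded from the current account — financial account: foreign purchases of equities on the domestic stock exchange 550.4, foreign purchases of domestic corporate bonds 297.3, inward foreign direct investment in the manufacturing sector 463.6, borrowing by resident firms from foreign banks 418.0; capital account: debt forgiveness received from foreign official creditors 66.9, sale of embassy land to a foreign government 46.8.)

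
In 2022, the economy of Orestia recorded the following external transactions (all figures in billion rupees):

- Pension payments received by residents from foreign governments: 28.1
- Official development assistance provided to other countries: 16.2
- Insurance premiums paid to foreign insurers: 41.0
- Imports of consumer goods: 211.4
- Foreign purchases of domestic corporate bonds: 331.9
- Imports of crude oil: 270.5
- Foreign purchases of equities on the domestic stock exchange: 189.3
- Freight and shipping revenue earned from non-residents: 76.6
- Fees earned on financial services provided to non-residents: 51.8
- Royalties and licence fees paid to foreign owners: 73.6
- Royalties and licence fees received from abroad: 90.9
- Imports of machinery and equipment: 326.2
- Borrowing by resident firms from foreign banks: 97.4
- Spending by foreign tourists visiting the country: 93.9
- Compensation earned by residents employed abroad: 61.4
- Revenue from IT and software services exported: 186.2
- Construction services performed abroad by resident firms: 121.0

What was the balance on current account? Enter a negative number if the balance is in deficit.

-229.0

Goods: -270.5 - 211.4 - 326.2 = -808.1
Services: 51.8 + 93.9 + 76.6 - 73.6 - 41.0 + 121.0 + 90.9 + 186.2 = 505.8
Primary income: 61.4
Secondary income: -16.2 + 28.1 = 11.9
Current account = (-808.1) + 505.8 + 61.4 + 11.9 = -229.0
(Excluded from the current account — financial account: foreign purchases of domestic corporate bonds 331.9, foreign purchases of equities on the domestic stock exchange 189.3, borrowing by resident firms from foreign banks 97.4.)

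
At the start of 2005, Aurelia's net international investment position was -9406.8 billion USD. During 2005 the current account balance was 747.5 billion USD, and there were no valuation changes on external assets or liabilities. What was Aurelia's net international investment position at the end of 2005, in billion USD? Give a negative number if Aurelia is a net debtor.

With no valuation effects, change in NIIP = current account = 747.5
End-of-year NIIP = -9406.8 + 747.5 = -8659.3

-8659.3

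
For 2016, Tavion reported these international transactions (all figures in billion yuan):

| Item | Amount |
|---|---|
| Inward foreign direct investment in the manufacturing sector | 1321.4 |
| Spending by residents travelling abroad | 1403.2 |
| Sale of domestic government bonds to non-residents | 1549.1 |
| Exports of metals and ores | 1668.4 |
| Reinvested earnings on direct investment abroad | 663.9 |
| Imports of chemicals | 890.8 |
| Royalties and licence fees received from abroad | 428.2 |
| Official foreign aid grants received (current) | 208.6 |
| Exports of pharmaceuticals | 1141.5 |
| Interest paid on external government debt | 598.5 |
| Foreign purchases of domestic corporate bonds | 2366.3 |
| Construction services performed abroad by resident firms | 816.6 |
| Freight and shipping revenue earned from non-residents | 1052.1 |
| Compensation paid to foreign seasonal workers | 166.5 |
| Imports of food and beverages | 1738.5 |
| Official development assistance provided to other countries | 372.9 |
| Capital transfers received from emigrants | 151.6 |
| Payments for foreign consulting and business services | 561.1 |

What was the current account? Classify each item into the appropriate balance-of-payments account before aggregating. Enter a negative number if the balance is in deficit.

Goods: -1738.5 + 1141.5 - 890.8 + 1668.4 = 180.6
Services: 1052.1 - 561.1 - 1403.2 + 816.6 + 428.2 = 332.6
Primary income: -166.5 - 598.5 + 663.9 = -101.1
Secondary income: -372.9 + 208.6 = -164.3
Current account = 180.6 + 332.6 + (-101.1) + (-164.3) = 247.8
(Excluded from the current account — financial account: inward foreign direct investment in the manufacturing sector 1321.4, sale of domestic government bonds to non-residents 1549.1, foreign purchases of domestic corporate bonds 2366.3; capital account: capital transfers received from emigrants 151.6.)

247.8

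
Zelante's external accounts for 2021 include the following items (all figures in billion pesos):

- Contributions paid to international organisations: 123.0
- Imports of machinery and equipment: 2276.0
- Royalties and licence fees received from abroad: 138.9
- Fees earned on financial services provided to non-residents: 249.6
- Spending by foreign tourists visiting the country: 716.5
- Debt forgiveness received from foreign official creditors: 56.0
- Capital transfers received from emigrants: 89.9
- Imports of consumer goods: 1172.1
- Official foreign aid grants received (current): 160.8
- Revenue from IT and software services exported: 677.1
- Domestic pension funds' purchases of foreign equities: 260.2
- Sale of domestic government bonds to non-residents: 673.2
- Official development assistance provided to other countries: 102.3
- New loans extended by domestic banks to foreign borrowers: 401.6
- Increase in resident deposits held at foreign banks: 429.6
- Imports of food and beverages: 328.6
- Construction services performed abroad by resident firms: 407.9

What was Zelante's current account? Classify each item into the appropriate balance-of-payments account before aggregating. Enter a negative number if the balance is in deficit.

-1651.2

Goods: -328.6 - 2276.0 - 1172.1 = -3776.7
Services: 249.6 + 407.9 + 138.9 + 716.5 + 677.1 = 2190.0
Secondary income: -123.0 + 160.8 - 102.3 = -64.5
Current account = (-3776.7) + 2190.0 + (-64.5) = -1651.2
(Excluded from the current account — capital account: debt forgiveness received from foreign official creditors 56.0, capital transfers received from emigrants 89.9; financial account: domestic pension funds' purchases of foreign equities 260.2, sale of domestic government bonds to non-residents 673.2, new loans extended by domestic banks to foreign borrowers 401.6, increase in resident deposits held at foreign banks 429.6.)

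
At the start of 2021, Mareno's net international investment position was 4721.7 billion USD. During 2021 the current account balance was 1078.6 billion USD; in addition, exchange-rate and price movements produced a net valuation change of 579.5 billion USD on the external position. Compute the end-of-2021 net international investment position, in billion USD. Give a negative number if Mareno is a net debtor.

6379.8

Change in NIIP = current account + net valuation change = 1078.6 + 579.5 = 1658.1
End-of-year NIIP = 4721.7 + 1658.1 = 6379.8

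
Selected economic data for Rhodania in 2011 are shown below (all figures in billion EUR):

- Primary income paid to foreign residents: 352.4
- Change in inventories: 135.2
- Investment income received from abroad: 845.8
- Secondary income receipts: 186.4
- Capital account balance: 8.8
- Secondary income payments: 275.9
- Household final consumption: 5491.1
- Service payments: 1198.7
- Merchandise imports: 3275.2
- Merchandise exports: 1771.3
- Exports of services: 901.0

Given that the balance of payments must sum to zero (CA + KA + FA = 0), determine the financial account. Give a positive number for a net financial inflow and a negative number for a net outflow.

1388.9

Goods balance = 1771.3 - 3275.2 = -1503.9
Services balance = 901.0 - 1198.7 = -297.7
Trade balance (goods + services) = -1503.9 + (-297.7) = -1801.6
Net primary income = 845.8 - 352.4 = 493.4
Net secondary income = 186.4 - 275.9 = -89.5
Current account = -1801.6 + 493.4 + (-89.5) = -1397.7
Financial account = -(-1397.7 + 8.8) = 1388.9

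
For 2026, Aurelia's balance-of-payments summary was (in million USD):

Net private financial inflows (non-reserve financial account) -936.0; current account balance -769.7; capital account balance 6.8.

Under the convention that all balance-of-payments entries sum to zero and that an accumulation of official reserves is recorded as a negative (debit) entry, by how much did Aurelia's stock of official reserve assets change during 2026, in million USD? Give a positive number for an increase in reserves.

Official reserve transactions balance = -((-769.7) + 6.8 + (-936.0)) = 1698.9
An accumulation of reserves is recorded as a debit (negative entry), so the change in the stock of reserves is the negative of that balance.
Change in official reserves = -(1698.9) = -1698.9

-1698.9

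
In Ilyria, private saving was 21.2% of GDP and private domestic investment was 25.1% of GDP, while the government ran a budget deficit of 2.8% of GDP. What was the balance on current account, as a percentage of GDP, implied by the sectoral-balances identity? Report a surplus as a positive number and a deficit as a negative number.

By the sectoral-balances identity, CA = (S_private - I) + (T - G).
Private balance = 21.2 - 25.1 = -3.9
Government balance (T - G) = -2.8
CA = -3.9 + (-2.8) = -6.7

-6.7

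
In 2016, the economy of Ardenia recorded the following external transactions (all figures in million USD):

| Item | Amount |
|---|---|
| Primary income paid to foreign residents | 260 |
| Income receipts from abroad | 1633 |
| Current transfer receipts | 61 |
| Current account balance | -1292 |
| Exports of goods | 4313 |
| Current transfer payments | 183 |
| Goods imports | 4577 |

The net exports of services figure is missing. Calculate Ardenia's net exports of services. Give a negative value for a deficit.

Current account = goods balance + services balance + net primary income + net secondary income
Sum of the known components = 987
Net exports of services = CA - (known components) = -1292 - 987 = -2279

-2279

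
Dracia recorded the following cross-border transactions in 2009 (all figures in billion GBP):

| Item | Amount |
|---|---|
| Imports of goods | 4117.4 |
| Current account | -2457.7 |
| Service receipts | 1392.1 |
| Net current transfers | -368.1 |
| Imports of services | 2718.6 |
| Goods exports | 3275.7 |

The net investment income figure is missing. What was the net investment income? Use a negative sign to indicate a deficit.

78.6

Current account = goods balance + services balance + net primary income + net secondary income
Sum of the known components = -2536.3
Net investment income = CA - (known components) = -2457.7 - (-2536.3) = 78.6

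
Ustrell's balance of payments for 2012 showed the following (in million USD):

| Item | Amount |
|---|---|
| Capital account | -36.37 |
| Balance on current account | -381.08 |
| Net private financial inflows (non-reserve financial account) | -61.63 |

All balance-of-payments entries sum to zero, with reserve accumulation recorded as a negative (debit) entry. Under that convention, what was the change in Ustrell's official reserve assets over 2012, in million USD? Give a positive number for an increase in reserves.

-479.08

Official reserve transactions balance = -((-381.08) + (-36.37) + (-61.63)) = 479.08
An accumulation of reserves is recorded as a debit (negative entry), so the change in the stock of reserves is the negative of that balance.
Change in official reserves = -(479.08) = -479.08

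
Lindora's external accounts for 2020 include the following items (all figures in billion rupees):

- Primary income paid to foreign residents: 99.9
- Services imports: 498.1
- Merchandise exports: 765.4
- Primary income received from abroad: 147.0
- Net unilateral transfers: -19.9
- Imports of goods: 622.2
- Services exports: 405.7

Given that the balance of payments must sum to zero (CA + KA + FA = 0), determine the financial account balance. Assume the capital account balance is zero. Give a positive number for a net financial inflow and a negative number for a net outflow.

Goods balance = 765.4 - 622.2 = 143.2
Services balance = 405.7 - 498.1 = -92.4
Trade balance (goods + services) = 143.2 + (-92.4) = 50.8
Net primary income = 147.0 - 99.9 = 47.1
Net secondary income = -19.9
Current account = 50.8 + 47.1 + (-19.9) = 78.0
Financial account = -(78.0) = -78.0

-78.0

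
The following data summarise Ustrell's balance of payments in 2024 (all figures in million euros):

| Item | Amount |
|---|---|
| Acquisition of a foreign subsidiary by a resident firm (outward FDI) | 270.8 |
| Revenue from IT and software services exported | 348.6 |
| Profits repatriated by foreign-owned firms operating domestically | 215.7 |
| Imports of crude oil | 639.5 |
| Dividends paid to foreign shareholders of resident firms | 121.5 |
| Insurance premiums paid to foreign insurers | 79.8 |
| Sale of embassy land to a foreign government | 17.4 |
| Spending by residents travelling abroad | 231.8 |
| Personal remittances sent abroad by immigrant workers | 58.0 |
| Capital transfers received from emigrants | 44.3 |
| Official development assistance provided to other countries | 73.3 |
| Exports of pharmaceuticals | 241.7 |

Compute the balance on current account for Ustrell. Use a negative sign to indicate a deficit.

Goods: -639.5 + 241.7 = -397.8
Services: -231.8 - 79.8 + 348.6 = 37.0
Primary income: -215.7 - 121.5 = -337.2
Secondary income: -73.3 - 58.0 = -131.3
Current account = (-397.8) + 37.0 + (-337.2) + (-131.3) = -829.3
(Excluded from the current account — financial account: acquisition of a foreign subsidiary by a resident firm (outward FDI) 270.8; capital account: sale of embassy land to a foreign government 17.4, capital transfers received from emigrants 44.3.)

-829.3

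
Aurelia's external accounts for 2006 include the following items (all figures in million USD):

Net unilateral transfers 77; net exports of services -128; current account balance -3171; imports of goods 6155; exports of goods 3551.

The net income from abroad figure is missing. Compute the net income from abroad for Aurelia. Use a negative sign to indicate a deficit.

Current account = goods balance + services balance + net primary income + net secondary income
Sum of the known components = -2655
Net income from abroad = CA - (known components) = -3171 - (-2655) = -516

-516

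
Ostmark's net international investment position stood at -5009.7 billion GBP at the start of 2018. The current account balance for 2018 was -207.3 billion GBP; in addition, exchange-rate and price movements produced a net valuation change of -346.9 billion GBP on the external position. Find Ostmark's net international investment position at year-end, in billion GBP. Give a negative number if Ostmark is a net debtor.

-5563.9

Change in NIIP = current account + net valuation change = -207.3 + (-346.9) = -554.2
End-of-year NIIP = -5009.7 + (-554.2) = -5563.9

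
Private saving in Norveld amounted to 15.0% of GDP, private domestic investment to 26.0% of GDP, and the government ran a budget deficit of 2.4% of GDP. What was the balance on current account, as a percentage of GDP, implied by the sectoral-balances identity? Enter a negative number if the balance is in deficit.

By the sectoral-balances identity, CA = (S_private - I) + (T - G).
Private balance = 15.0 - 26.0 = -11.0
Government balance (T - G) = -2.4
CA = -11.0 + (-2.4) = -13.4

-13.4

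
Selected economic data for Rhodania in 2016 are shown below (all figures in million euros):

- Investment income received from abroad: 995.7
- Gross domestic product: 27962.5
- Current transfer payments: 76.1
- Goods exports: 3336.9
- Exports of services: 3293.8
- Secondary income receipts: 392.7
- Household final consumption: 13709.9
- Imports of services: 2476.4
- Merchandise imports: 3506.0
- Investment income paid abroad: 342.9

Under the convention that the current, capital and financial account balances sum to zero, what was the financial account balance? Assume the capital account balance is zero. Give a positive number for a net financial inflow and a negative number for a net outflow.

Goods balance = 3336.9 - 3506.0 = -169.1
Services balance = 3293.8 - 2476.4 = 817.4
Trade balance (goods + services) = -169.1 + 817.4 = 648.3
Net primary income = 995.7 - 342.9 = 652.8
Net secondary income = 392.7 - 76.1 = 316.6
Current account = 648.3 + 652.8 + 316.6 = 1617.7
Financial account = -(1617.7) = -1617.7

-1617.7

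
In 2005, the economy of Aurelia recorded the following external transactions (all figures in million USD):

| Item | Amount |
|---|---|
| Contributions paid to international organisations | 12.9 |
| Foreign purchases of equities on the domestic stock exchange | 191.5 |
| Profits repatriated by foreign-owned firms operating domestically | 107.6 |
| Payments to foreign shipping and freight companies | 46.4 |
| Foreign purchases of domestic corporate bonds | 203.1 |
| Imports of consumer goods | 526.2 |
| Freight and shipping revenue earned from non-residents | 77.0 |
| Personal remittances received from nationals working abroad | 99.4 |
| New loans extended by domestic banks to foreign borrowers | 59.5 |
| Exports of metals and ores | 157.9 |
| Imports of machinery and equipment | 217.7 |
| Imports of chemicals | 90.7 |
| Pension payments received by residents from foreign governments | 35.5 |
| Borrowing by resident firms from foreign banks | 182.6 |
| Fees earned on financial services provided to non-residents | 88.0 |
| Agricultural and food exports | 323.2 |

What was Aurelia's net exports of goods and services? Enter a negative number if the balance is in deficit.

-234.9

Goods: -90.7 - 526.2 - 217.7 + 323.2 + 157.9 = -353.5
Services: 88.0 + 77.0 - 46.4 = 118.6
Trade balance = -353.5 + 118.6 = -234.9
(Excluded from the trade balance — secondary income: contributions paid to international organisations 12.9, personal remittances received from nationals working abroad 99.4, pension payments received by residents from foreign governments 35.5; financial account: foreign purchases of equities on the domestic stock exchange 191.5, foreign purchases of domestic corporate bonds 203.1, new loans extended by domestic banks to foreign borrowers 59.5, borrowing by resident firms from foreign banks 182.6; primary income: profits repatriated by foreign-owned firms operating domestically 107.6.)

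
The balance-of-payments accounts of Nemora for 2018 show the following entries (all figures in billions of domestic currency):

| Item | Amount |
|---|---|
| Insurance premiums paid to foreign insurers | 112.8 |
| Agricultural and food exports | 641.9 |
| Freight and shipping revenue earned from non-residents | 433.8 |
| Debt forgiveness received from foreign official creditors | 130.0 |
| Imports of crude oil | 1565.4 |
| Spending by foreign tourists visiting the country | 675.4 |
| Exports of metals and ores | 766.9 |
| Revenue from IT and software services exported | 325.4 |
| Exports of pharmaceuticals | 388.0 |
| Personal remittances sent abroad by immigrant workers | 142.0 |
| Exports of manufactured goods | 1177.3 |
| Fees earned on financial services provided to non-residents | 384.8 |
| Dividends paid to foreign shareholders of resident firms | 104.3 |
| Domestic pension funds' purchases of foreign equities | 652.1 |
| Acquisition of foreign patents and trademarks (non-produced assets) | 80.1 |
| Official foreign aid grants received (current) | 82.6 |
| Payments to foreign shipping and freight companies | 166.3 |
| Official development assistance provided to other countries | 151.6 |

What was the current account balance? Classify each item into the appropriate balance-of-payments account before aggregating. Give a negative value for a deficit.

Goods: -1565.4 + 766.9 + 1177.3 + 641.9 + 388.0 = 1408.7
Services: 384.8 + 433.8 - 112.8 + 675.4 - 166.3 + 325.4 = 1540.3
Primary income: -104.3
Secondary income: -142.0 + 82.6 - 151.6 = -211.0
Current account = 1408.7 + 1540.3 + (-104.3) + (-211.0) = 2633.7
(Excluded from the current account — capital account: debt forgiveness received from foreign official creditors 130.0, acquisition of foreign patents and trademarks (non-produced assets) 80.1; financial account: domestic pension funds' purchases of foreign equities 652.1.)

2633.7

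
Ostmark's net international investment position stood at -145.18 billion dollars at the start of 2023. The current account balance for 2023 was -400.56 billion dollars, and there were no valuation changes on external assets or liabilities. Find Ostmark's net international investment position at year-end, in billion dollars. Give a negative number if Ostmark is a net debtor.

With no valuation effects, change in NIIP = current account = -400.56
End-of-year NIIP = -145.18 + (-400.56) = -545.74

-545.74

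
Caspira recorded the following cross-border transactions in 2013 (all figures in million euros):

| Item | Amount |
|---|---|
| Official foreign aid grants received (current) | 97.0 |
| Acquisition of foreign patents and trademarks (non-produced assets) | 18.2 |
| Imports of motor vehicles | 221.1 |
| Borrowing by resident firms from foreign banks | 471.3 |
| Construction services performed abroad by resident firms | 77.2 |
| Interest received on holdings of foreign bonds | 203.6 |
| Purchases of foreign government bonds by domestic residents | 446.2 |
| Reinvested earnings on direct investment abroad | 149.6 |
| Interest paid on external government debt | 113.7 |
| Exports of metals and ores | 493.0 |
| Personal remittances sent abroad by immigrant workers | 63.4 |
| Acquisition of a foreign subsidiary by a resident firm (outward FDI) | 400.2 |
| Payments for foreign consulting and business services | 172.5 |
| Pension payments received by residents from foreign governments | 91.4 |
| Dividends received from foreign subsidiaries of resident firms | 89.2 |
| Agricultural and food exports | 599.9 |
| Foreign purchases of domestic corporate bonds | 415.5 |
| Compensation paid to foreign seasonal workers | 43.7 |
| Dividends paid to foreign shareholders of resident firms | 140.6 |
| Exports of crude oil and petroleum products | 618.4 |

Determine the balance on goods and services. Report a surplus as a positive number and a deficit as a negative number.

Goods: -221.1 + 618.4 + 493.0 + 599.9 = 1490.2
Services: 77.2 - 172.5 = -95.3
Trade balance = 1490.2 + (-95.3) = 1394.9
(Excluded from the trade balance — secondary income: official foreign aid grants received (current) 97.0, personal remittances sent abroad by immigrant workers 63.4, pension payments received by residents from foreign governments 91.4; capital account: acquisition of foreign patents and trademarks (non-produced assets) 18.2; financial account: borrowing by resident firms from foreign banks 471.3, purchases of foreign government bonds by domestic residents 446.2, acquisition of a foreign subsidiary by a resident firm (outward FDI) 400.2, foreign purchases of domestic corporate bonds 415.5; primary income: interest received on holdings of foreign bonds 203.6, reinvested earnings on direct investment abroad 149.6, interest paid on external government debt 113.7, dividends received from foreign subsidiaries of resident firms 89.2, compensation paid to foreign seasonal workers 43.7, dividends paid to foreign shareholders of resident firms 140.6.)

1394.9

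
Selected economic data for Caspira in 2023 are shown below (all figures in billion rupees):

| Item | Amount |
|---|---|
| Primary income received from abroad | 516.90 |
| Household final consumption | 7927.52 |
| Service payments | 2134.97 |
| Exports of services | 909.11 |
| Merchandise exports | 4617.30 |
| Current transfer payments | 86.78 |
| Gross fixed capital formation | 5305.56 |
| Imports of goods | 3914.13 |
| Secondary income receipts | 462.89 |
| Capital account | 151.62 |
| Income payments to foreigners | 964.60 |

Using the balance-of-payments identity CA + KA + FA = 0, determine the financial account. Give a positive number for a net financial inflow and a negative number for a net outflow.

442.66

Goods balance = 4617.30 - 3914.13 = 703.17
Services balance = 909.11 - 2134.97 = -1225.86
Trade balance (goods + services) = 703.17 + (-1225.86) = -522.69
Net primary income = 516.90 - 964.60 = -447.70
Net secondary income = 462.89 - 86.78 = 376.11
Current account = -522.69 + (-447.70) + 376.11 = -594.28
Financial account = -(-594.28 + 151.62) = 442.66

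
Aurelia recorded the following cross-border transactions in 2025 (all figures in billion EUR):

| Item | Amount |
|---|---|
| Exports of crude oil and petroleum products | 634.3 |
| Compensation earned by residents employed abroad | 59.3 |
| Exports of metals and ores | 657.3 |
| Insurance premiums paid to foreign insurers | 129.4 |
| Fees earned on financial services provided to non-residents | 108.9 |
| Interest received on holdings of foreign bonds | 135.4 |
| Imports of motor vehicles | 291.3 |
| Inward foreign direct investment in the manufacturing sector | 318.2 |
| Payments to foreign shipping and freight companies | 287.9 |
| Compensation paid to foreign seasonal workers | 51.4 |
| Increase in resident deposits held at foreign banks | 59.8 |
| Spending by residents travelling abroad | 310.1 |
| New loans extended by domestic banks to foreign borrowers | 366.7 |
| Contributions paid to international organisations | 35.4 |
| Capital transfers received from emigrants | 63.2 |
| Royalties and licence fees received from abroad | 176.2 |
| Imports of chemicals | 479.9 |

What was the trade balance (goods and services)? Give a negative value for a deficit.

Goods: -291.3 + 634.3 + 657.3 - 479.9 = 520.4
Services: -310.1 - 287.9 - 129.4 + 108.9 + 176.2 = -442.3
Trade balance = 520.4 + (-442.3) = 78.1
(Excluded from the trade balance — primary income: compensation earned by residents employed abroad 59.3, interest received on holdings of foreign bonds 135.4, compensation paid to foreign seasonal workers 51.4; financial account: inward foreign direct investment in the manufacturing sector 318.2, increase in resident deposits held at foreign banks 59.8, new loans extended by domestic banks to foreign borrowers 366.7; secondary income: contributions paid to international organisations 35.4; capital account: capital transfers received from emigrants 63.2.)

78.1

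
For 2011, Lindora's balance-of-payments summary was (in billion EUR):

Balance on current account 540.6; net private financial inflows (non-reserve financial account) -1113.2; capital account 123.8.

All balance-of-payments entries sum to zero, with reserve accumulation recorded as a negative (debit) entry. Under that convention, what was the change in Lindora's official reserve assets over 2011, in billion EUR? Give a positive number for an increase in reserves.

Official reserve transactions balance = -(540.6 + 123.8 + (-1113.2)) = 448.8
An accumulation of reserves is recorded as a debit (negative entry), so the change in the stock of reserves is the negative of that balance.
Change in official reserves = -(448.8) = -448.8

-448.8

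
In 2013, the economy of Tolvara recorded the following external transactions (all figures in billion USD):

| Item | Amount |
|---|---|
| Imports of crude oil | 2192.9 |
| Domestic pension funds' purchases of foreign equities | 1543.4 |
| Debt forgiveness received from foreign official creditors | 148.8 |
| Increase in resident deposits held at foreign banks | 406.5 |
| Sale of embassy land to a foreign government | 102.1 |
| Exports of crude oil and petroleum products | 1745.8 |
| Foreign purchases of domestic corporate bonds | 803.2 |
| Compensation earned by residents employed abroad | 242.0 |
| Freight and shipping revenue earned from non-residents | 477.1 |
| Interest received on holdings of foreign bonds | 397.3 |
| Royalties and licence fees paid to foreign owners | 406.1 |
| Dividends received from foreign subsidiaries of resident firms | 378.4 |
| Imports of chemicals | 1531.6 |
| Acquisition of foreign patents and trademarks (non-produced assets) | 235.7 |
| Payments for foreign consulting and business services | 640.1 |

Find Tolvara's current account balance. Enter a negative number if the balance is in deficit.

Goods: -1531.6 - 2192.9 + 1745.8 = -1978.7
Services: -406.1 + 477.1 - 640.1 = -569.1
Primary income: 397.3 + 378.4 + 242.0 = 1017.7
Current account = (-1978.7) + (-569.1) + 1017.7 = -1530.1
(Excluded from the current account — financial account: domestic pension funds' purchases of foreign equities 1543.4, increase in resident deposits held at foreign banks 406.5, foreign purchases of domestic corporate bonds 803.2; capital account: debt forgiveness received from foreign official creditors 148.8, sale of embassy land to a foreign government 102.1, acquisition of foreign patents and trademarks (non-produced assets) 235.7.)

-1530.1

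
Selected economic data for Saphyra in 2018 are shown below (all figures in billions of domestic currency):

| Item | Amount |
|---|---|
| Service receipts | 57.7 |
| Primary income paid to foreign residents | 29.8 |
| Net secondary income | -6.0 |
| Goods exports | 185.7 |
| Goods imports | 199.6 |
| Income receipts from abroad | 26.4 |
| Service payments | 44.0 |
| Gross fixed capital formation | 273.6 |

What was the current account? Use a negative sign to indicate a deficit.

-9.6

Goods balance = 185.7 - 199.6 = -13.9
Services balance = 57.7 - 44.0 = 13.7
Trade balance (goods + services) = -13.9 + 13.7 = -0.2
Net primary income = 26.4 - 29.8 = -3.4
Net secondary income = -6.0
Current account = -0.2 + (-3.4) + (-6.0) = -9.6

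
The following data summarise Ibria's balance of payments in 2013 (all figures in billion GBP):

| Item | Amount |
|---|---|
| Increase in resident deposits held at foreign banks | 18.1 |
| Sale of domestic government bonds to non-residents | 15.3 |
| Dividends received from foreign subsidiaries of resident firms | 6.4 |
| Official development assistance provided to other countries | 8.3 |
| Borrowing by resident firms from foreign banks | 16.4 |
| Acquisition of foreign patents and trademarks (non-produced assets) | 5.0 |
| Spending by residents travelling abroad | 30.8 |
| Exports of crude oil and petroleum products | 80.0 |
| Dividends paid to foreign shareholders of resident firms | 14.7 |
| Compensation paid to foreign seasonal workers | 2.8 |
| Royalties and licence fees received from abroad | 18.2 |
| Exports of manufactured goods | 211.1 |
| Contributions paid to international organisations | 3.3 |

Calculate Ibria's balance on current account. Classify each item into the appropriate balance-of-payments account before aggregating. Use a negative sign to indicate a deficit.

255.8

Goods: 80.0 + 211.1 = 291.1
Services: -30.8 + 18.2 = -12.6
Primary income: -2.8 - 14.7 + 6.4 = -11.1
Secondary income: -3.3 - 8.3 = -11.6
Current account = 291.1 + (-12.6) + (-11.1) + (-11.6) = 255.8
(Excluded from the current account — financial account: increase in resident deposits held at foreign banks 18.1, sale of domestic government bonds to non-residents 15.3, borrowing by resident firms from foreign banks 16.4; capital account: acquisition of foreign patents and trademarks (non-produced assets) 5.0.)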